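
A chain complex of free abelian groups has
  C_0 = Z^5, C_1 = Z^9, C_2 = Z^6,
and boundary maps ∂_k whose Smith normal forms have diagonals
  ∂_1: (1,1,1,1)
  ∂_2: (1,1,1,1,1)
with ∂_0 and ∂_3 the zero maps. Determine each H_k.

H_0 = Z,  H_1 = 0,  H_2 = Z.

H_0: b_0 = 5 − 0 − 4 = 1; torsion from ∂_1 factors > 1: none. So H_0 = Z.
H_1: b_1 = 9 − 4 − 5 = 0; torsion from ∂_2 factors > 1: none. So H_1 = 0.
H_2: b_2 = 6 − 5 − 0 = 1; torsion from ∂_3 factors > 1: none. So H_2 = Z.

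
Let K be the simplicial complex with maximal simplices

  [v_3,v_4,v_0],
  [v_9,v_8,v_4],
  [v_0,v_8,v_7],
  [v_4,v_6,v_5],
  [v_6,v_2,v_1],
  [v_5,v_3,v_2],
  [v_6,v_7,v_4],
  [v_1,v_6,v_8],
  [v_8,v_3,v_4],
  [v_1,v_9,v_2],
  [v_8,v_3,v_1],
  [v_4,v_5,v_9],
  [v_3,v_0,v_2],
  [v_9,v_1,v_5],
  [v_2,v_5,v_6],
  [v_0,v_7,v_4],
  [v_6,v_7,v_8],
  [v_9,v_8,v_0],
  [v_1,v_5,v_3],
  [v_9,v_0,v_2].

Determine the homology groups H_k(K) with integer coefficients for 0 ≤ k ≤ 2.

H_0 ≅ Z,  H_1 ≅ Z ⊕ Z/2Z,  H_2 = 0.

We work with the vertex ordering v_0 < v_1 < v_2 < v_3 < v_4 < v_5 < v_6 < v_7 < v_8 < v_9. The simplices of K, each written with vertices in increasing order, are:

  0-simplices (10): [v_0], [v_1], [v_2], [v_3], [v_4], [v_5], [v_6], [v_7], [v_8], [v_9]
  1-simplices (30): (30 of them)
  2-simplices (20): (20 of them)

so the chain groups are C_0 ≅ Z^10, C_1 ≅ Z^30, C_2 ≅ Z^20.

The boundary map ∂_1: C_1 → C_0 sends each edge [p,q] (with p < q) to q − p.
The 10×30 boundary matrix has rank 9 and Smith normal form diag(1,1,1,1,1,1,1,1,1).

Boundary ∂_2: C_2 → C_1 maps a triangle to the signed sum of its edges. For instance
  ∂[v_1,v_6,v_8] = [v_6,v_8] − [v_1,v_8] + [v_1,v_6],
  ∂[v_4,v_8,v_9] = [v_8,v_9] − [v_4,v_9] + [v_4,v_8].
The 30×20 boundary matrix has rank 20 and Smith normal form diag(1,1,1,1,1,1,1,1,1,1,1,1,1,1,1,1,1,1,1,2).

Reading off H_k = ker ∂_k / im ∂_{k+1}:

  H_0: rank C_0 − rank ∂_1 = 10 − 9 = 1, and the invariant factors of ∂_1 are all 1, so H_0 ≅ Z.
  H_1: rank ker ∂_1 − rank ∂_2 = (30 − 9) − 20 = 1, and ∂_2 has invariant factor 2 > 1, so H_1 ≅ Z ⊕ Z/2Z.
  H_2: rank ker ∂_2 − rank ∂_3 = (20 − 20) − 0 = 0, and there is no ∂_3, so H_2 ≅ 0.

As a check, the Euler characteristic is 10 − 30 + 20 = 0, which agrees with 1 − 1 + 0 = 0.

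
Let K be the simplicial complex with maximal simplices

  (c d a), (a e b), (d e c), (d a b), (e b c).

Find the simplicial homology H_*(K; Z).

We work with the vertex ordering a < b < c < d < e. The simplices of K, each written with vertices in increasing order, are:

  0-simplices (5): a, b, c, d, e
  1-simplices (10): ab, ac, ad, ae, bc, bd, be, cd, ce, de
  2-simplices (5): abd, abe, acd, bce, cde

so the chain groups are C_0 ≅ Z^5, C_1 ≅ Z^10, C_2 ≅ Z^5.

The boundary map ∂_1: C_1 → C_0 maps an edge to its endpoints' difference, ∂[p,q] = q − p. For instance
  ∂ac = c − a.
This gives a 5×10 integer matrix of rank 4; reducing to Smith normal form yields diagonal entries (1,1,1,1).

∂_2: C_2 → C_1 acts by ∂[p,q,r] = [q,r] − [p,r] + [p,q]. For instance
  ∂abd = bd − ad + ab,
  ∂cde = de − ce + cd.
This gives a 10×5 integer matrix of rank 5; reducing to Smith normal form yields diagonal entries (1,1,1,1,1).

Reading off H_k = ker ∂_k / im ∂_{k+1}:

  H_0: rank C_0 − rank ∂_1 = 5 − 4 = 1, and the invariant factors of ∂_1 are all 1, so H_0 ≅ Z.
  H_1: rank ker ∂_1 − rank ∂_2 = (10 − 4) − 5 = 1, and the invariant factors of ∂_2 are all 1, so H_1 ≅ Z.
  H_2: rank ker ∂_2 − rank ∂_3 = (5 − 5) − 0 = 0, and there is no ∂_3, so H_2 ≅ 0.

(K is a triangulation of the Möbius band.)

H_0 ≅ Z,  H_1 ≅ Z,  H_2 = 0.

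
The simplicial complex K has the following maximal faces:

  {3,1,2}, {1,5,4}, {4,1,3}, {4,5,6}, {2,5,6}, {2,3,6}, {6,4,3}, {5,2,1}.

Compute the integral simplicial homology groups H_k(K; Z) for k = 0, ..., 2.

We work with the vertex ordering 1 < 2 < 3 < 4 < 5 < 6. The simplices of K, each written with vertices in increasing order, are:

  0-simplices (6): [1], [2], [3], [4], [5], [6]
  1-simplices (12): [1,2], [1,3], [1,4], [1,5], [2,3], [2,5], [2,6], [3,4], [3,6], [4,5], [4,6], [5,6]
  2-simplices (8): [1,2,3], [1,2,5], [1,3,4], [1,4,5], [2,3,6], [2,5,6], [3,4,6], [4,5,6]

Hence C_0 ≅ Z^6, C_1 ≅ Z^12, C_2 ≅ Z^8.

The boundary map ∂_1: C_1 → C_0 maps an edge to its endpoints' difference, ∂[p,q] = q − p. For instance
  ∂[1,3] = [3] − [1].
As a 6×12 matrix over Z this has rank 5, with invariant factors (1,1,1,1,1).

The boundary map ∂_2: C_2 → C_1 sends each 2-simplex [p,q,r] to [q,r] − [p,r] + [p,q]. For instance
  ∂[4,5,6] = [5,6] − [4,6] + [4,5],
  ∂[2,3,6] = [3,6] − [2,6] + [2,3].
The 12×8 boundary matrix has rank 7 and Smith normal form diag(1,1,1,1,1,1,1).

Reading off H_k = ker ∂_k / im ∂_{k+1}:

  H_0: rank C_0 − rank ∂_1 = 6 − 5 = 1, and the invariant factors of ∂_1 are all 1, so H_0 = Z.
  H_1: rank ker ∂_1 − rank ∂_2 = (12 − 5) − 7 = 0, and the invariant factors of ∂_2 are all 1, so H_1 = 0.
  H_2: rank ker ∂_2 − rank ∂_3 = (8 − 7) − 0 = 1, and there is no ∂_3, so H_2 = Z.

As a check, the Euler characteristic is 6 − 12 + 8 = 2, which agrees with 1 − 0 + 1 = 2.
(K is a triangulation of the 2-sphere S^2.)

H_0 = Z,  H_1 = 0,  H_2 = Z.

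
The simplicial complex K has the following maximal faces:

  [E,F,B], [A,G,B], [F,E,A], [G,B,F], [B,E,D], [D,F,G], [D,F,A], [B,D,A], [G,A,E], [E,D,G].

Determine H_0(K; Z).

We work with the vertex ordering A < B < D < E < F < G. The simplices of K, each written with vertices in increasing order, are:

  0-simplices (6): A, B, D, E, F, G
  1-simplices (15): AB, AD, AE, AF, AG, BD, BE, BF, BG, DE, DF, DG, EF, EG, FG
  2-simplices (10): ABD, ABG, ADF, AEF, AEG, BDE, BEF, BFG, DEG, DFG

giving chain groups C_0 ≅ Z^6, C_1 ≅ Z^15, C_2 ≅ Z^10.

∂_1: C_1 → C_0 sends each edge [p,q] (with p < q) to q − p.
This gives a 6×15 integer matrix of rank 5; reducing to Smith normal form yields diagonal entries (1,1,1,1,1).

∂_2: C_2 → C_1 maps a triangle to the signed sum of its edges. For instance
  ∂BDE = DE − BE + BD,
  ∂BFG = FG − BG + BF.
The 15×10 boundary matrix has rank 10 and Smith normal form diag(1,1,1,1,1,1,1,1,1,2).

From H_k ≅ ker(∂_k) / im(∂_{k+1}) we obtain:

  H_0: rank C_0 − rank ∂_1 = 6 − 5 = 1, and the invariant factors of ∂_1 are all 1, so H_0 = Z.

H_0 = Z.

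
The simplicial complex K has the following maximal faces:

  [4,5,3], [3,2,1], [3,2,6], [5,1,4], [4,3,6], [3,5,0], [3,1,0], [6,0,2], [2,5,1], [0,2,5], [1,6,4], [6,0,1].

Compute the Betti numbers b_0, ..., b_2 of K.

Order the vertices as 0 < 1 < 2 < 3 < 4 < 5 < 6. Listing each simplex with vertices in this order, K has dimension 2 with simplices:

  0-simplices (7): [0], [1], [2], [3], [4], [5], [6]
  1-simplices (18): [0,1], [0,2], [0,3], [0,5], [0,6], [1,2], [1,3], [1,4], [1,5], [1,6], [2,3], [2,5], [2,6], [3,4], [3,5], [3,6], [4,5], [4,6]
  2-simplices (12): [0,1,3], [0,1,6], [0,2,5], [0,2,6], [0,3,5], [1,2,3], [1,2,5], [1,4,5], [1,4,6], [2,3,6], [3,4,5], [3,4,6]

giving chain groups C_0 ≅ Z^7, C_1 ≅ Z^18, C_2 ≅ Z^12.

∂_1: C_1 → C_0 maps an edge to its endpoints' difference, ∂[p,q] = q − p. For instance
  ∂[0,2] = [2] − [0].
The resulting 7×18 matrix has rank 6, and its Smith normal form has invariant factors (1,1,1,1,1,1).

Boundary ∂_2: C_2 → C_1 maps a triangle to the signed sum of its edges. For instance
  ∂[0,3,5] = [3,5] − [0,5] + [0,3],
  ∂[2,3,6] = [3,6] − [2,6] + [2,3].
The resulting 18×12 matrix has rank 12, and its Smith normal form has invariant factors (1,1,1,1,1,1,1,1,1,1,1,2).

Computing H_k = (kernel of ∂_k) / (image of ∂_{k+1}):

  H_0: rank C_0 − rank ∂_1 = 7 − 6 = 1, and the invariant factors of ∂_1 are all 1, so H_0 ≅ Z.
  H_1: rank ker ∂_1 − rank ∂_2 = (18 − 6) − 12 = 0, and ∂_2 has invariant factor 2 > 1, so H_1 ≅ Z_2.
  H_2: rank ker ∂_2 − rank ∂_3 = (12 − 12) − 0 = 0, and there is no ∂_3, so H_2 ≅ 0.

As a check, the Euler characteristic is 7 − 18 + 12 = 1, which agrees with 1 − 0 + 0 = 1.

Hence the Betti numbers are b_0 = 1, b_1 = 0, b_2 = 0.

b_0 = 1, b_1 = 0, b_2 = 0.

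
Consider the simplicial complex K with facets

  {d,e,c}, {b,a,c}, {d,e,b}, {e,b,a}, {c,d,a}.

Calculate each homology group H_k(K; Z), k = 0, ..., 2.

Fix the vertex order a < b < c < d < e and write every simplex with vertices in increasing order. Then dim K = 2 and the simplices of K are:

  0-simplices (5): a, b, c, d, e
  1-simplices (10): ab, ac, ad, ae, bc, bd, be, cd, ce, de
  2-simplices (5): abc, abe, acd, bde, cde

so the chain groups are C_0 ≅ Z^5, C_1 ≅ Z^10, C_2 ≅ Z^5.

∂_1: C_1 → C_0 maps an edge to its endpoints' difference, ∂[p,q] = q − p.
The 5×10 boundary matrix has rank 4 and Smith normal form diag(1,1,1,1).

∂_2: C_2 → C_1 sends each 2-simplex [p,q,r] to [q,r] − [p,r] + [p,q]. For instance
  ∂abc = bc − ac + ab,
  ∂cde = de − ce + cd.
The resulting 10×5 matrix has rank 5, and its Smith normal form has invariant factors (1,1,1,1,1).

Reading off H_k = ker ∂_k / im ∂_{k+1}:

  H_0: rank C_0 − rank ∂_1 = 5 − 4 = 1, and the invariant factors of ∂_1 are all 1, so H_0 ≅ Z.
  H_1: rank ker ∂_1 − rank ∂_2 = (10 − 4) − 5 = 1, and the invariant factors of ∂_2 are all 1, so H_1 ≅ Z.
  H_2: rank ker ∂_2 − rank ∂_3 = (5 − 5) − 0 = 0, and there is no ∂_3, so H_2 ≅ 0.

H_0 = Z,  H_1 = Z,  H_2 = 0.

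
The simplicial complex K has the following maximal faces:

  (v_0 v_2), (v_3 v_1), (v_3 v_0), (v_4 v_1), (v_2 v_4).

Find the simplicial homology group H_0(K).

H_0 = Z.

We work with the vertex ordering v_0 < v_1 < v_2 < v_3 < v_4. The simplices of K, each written with vertices in increasing order, are:

  0-simplices (5): [v_0], [v_1], [v_2], [v_3], [v_4]
  1-simplices (5): [v_0,v_2], [v_0,v_3], [v_1,v_3], [v_1,v_4], [v_2,v_4]

giving chain groups C_0 ≅ Z^5, C_1 ≅ Z^5.

∂_1: C_1 → C_0 is given by ∂[p,q] = [q] − [p]. For instance
  ∂[v_1,v_3] = [v_3] − [v_1].
This gives a 5×5 integer matrix of rank 4; reducing to Smith normal form yields diagonal entries (1,1,1,1).

Now H_k = ker ∂_k / im ∂_{k+1}, so:

  H_0: rank C_0 − rank ∂_1 = 5 − 4 = 1, and the invariant factors of ∂_1 are all 1, so H_0 ≅ Z.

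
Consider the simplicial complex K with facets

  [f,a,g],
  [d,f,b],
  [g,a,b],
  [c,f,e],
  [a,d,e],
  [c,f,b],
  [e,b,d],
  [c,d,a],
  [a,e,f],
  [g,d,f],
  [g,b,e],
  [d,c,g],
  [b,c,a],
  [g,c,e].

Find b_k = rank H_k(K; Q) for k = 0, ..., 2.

K has 7 vertices, 21 edges, 14 triangles.
rank ∂_0 = 0, rank ∂_1 = 6 ⇒ b_0 = 7 − 0 − 6 = 1; all invariant factors of ∂_1 are 1 so no torsion. So H_0 = Z.
rank ∂_1 = 6, rank ∂_2 = 13 ⇒ b_1 = 21 − 6 − 13 = 2; all invariant factors of ∂_2 are 1 so no torsion. So H_1 = Z^2.
rank ∂_2 = 13, rank ∂_3 = 0 ⇒ b_2 = 14 − 13 − 0 = 1. So H_2 = Z.

b_0 = 1, b_1 = 2, b_2 = 1.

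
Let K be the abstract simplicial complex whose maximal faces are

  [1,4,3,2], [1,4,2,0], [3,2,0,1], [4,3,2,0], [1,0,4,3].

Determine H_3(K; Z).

H_3 ≅ Z.

Fix the vertex order 0 < 1 < 2 < 3 < 4 and write every simplex with vertices in increasing order. Then dim K = 3 and the simplices of K are:

  0-simplices (5): [0], [1], [2], [3], [4]
  1-simplices (10): [0,1], [0,2], [0,3], [0,4], [1,2], [1,3], [1,4], [2,3], [2,4], [3,4]
  2-simplices (10): [0,1,2], [0,1,3], [0,1,4], [0,2,3], [0,2,4], [0,3,4], [1,2,3], [1,2,4], [1,3,4], [2,3,4]
  3-simplices (5): [0,1,2,3], [0,1,2,4], [0,1,3,4], [0,2,3,4], [1,2,3,4]

giving chain groups C_0 ≅ Z^5, C_1 ≅ Z^10, C_2 ≅ Z^10, C_3 ≅ Z^5.

∂_1: C_1 → C_0 is given by ∂[p,q] = [q] − [p]. For instance
  ∂[0,4] = [4] − [0].
The resulting 5×10 matrix has rank 4, and its Smith normal form has invariant factors (1,1,1,1).

The boundary map ∂_2: C_2 → C_1 sends each 2-simplex [p,q,r] to [q,r] − [p,r] + [p,q]. For instance
  ∂[0,2,3] = [2,3] − [0,3] + [0,2],
  ∂[2,3,4] = [3,4] − [2,4] + [2,3].
The 10×10 boundary matrix has rank 6 and Smith normal form diag(1,1,1,1,1,1).

The boundary map ∂_3: C_3 → C_2 sends each 3-simplex σ to the alternating sum Σ_i (−1)^i (σ with its i-th vertex removed). For instance
  ∂[0,2,3,4] = [2,3,4] − [0,3,4] + [0,2,4] − [0,2,3],
  ∂[0,1,2,4] = [1,2,4] − [0,2,4] + [0,1,4] − [0,1,2].
As a 10×5 matrix over Z this has rank 4, with invariant factors (1,1,1,1).

From H_k ≅ ker(∂_k) / im(∂_{k+1}) we obtain:

  H_3: rank ker ∂_3 − rank ∂_4 = (5 − 4) − 0 = 1, and there is no ∂_4, so H_3 ≅ Z.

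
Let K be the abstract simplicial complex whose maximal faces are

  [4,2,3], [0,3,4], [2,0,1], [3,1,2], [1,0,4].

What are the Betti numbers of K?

b_0 = 1, b_1 = 1, b_2 = 0.

K has 5 vertices, 10 edges, 5 triangles.
rank ∂_0 = 0, rank ∂_1 = 4 ⇒ b_0 = 5 − 0 − 4 = 1; all invariant factors of ∂_1 are 1 so no torsion. So H_0 = Z.
rank ∂_1 = 4, rank ∂_2 = 5 ⇒ b_1 = 10 − 4 − 5 = 1; all invariant factors of ∂_2 are 1 so no torsion. So H_1 = Z.
rank ∂_2 = 5, rank ∂_3 = 0 ⇒ b_2 = 5 − 5 − 0 = 0. So H_2 = 0.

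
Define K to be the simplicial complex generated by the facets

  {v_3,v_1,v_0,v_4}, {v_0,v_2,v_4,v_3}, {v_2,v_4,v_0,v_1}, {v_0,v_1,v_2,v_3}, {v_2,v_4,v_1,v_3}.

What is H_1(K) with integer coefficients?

H_1 ≅ 0.

We work with the vertex ordering v_0 < v_1 < v_2 < v_3 < v_4. The simplices of K, each written with vertices in increasing order, are:

  0-simplices (5): [v_0], [v_1], [v_2], [v_3], [v_4]
  1-simplices (10): [v_0,v_1], [v_0,v_2], [v_0,v_3], [v_0,v_4], [v_1,v_2], [v_1,v_3], [v_1,v_4], [v_2,v_3], [v_2,v_4], [v_3,v_4]
  2-simplices (10): [v_0,v_1,v_2], [v_0,v_1,v_3], [v_0,v_1,v_4], [v_0,v_2,v_3], [v_0,v_2,v_4], [v_0,v_3,v_4], [v_1,v_2,v_3], [v_1,v_2,v_4], [v_1,v_3,v_4], [v_2,v_3,v_4]
  3-simplices (5): [v_0,v_1,v_2,v_3], [v_0,v_1,v_2,v_4], [v_0,v_1,v_3,v_4], [v_0,v_2,v_3,v_4], [v_1,v_2,v_3,v_4]

giving chain groups C_0 ≅ Z^5, C_1 ≅ Z^10, C_2 ≅ Z^10, C_3 ≅ Z^5.

Boundary ∂_1: C_1 → C_0 is given by ∂[p,q] = [q] − [p]. For instance
  ∂[v_1,v_4] = [v_4] − [v_1].
This gives a 5×10 integer matrix of rank 4; reducing to Smith normal form yields diagonal entries (1,1,1,1).

∂_2: C_2 → C_1 sends each 2-simplex [p,q,r] to [q,r] − [p,r] + [p,q]. For instance
  ∂[v_0,v_2,v_4] = [v_2,v_4] − [v_0,v_4] + [v_0,v_2],
  ∂[v_1,v_2,v_4] = [v_2,v_4] − [v_1,v_4] + [v_1,v_2].
This gives a 10×10 integer matrix of rank 6; reducing to Smith normal form yields diagonal entries (1,1,1,1,1,1).

Boundary ∂_3: C_3 → C_2 sends each 3-simplex σ to the alternating sum Σ_i (−1)^i (σ with its i-th vertex removed). For instance
  ∂[v_0,v_2,v_3,v_4] = [v_2,v_3,v_4] − [v_0,v_3,v_4] + [v_0,v_2,v_4] − [v_0,v_2,v_3],
  ∂[v_0,v_1,v_2,v_4] = [v_1,v_2,v_4] − [v_0,v_2,v_4] + [v_0,v_1,v_4] − [v_0,v_1,v_2].
This gives a 10×5 integer matrix of rank 4; reducing to Smith normal form yields diagonal entries (1,1,1,1).

Computing H_k = (kernel of ∂_k) / (image of ∂_{k+1}):

  H_1: rank ker ∂_1 − rank ∂_2 = (10 − 4) − 6 = 0, and the invariant factors of ∂_2 are all 1, so H_1 = 0.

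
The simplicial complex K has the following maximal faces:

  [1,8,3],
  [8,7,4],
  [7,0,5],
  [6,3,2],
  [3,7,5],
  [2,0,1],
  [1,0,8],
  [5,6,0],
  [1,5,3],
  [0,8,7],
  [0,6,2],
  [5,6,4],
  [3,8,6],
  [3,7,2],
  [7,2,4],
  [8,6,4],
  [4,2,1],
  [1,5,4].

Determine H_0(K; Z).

H_0 = Z.

K has 9 vertices, 27 edges, 18 triangles.
rank ∂_0 = 0, rank ∂_1 = 8 ⇒ b_0 = 9 − 0 − 8 = 1; all invariant factors of ∂_1 are 1 so no torsion. So H_0 ≅ Z.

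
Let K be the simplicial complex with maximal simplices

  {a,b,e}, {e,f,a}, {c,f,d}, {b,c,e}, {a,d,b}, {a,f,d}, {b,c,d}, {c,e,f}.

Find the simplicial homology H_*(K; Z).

We work with the vertex ordering a < b < c < d < e < f. The simplices of K, each written with vertices in increasing order, are:

  0-simplices (6): a, b, c, d, e, f
  1-simplices (12): ab, ad, ae, af, bc, bd, be, cd, ce, cf, df, ef
  2-simplices (8): abd, abe, adf, aef, bcd, bce, cdf, cef

Hence C_0 ≅ Z^6, C_1 ≅ Z^12, C_2 ≅ Z^8.

The boundary map ∂_1: C_1 → C_0 sends each edge [p,q] (with p < q) to q − p. For instance
  ∂ad = d − a.
The resulting 6×12 matrix has rank 5, and its Smith normal form has invariant factors (1,1,1,1,1).

Boundary ∂_2: C_2 → C_1 sends each 2-simplex [p,q,r] to [q,r] − [p,r] + [p,q]. For instance
  ∂abe = be − ae + ab,
  ∂cef = ef − cf + ce.
The 12×8 boundary matrix has rank 7 and Smith normal form diag(1,1,1,1,1,1,1).

Now H_k = ker ∂_k / im ∂_{k+1}, so:

  H_0: rank C_0 − rank ∂_1 = 6 − 5 = 1, and the invariant factors of ∂_1 are all 1, so H_0 ≅ Z.
  H_1: rank ker ∂_1 − rank ∂_2 = (12 − 5) − 7 = 0, and the invariant factors of ∂_2 are all 1, so H_1 ≅ 0.
  H_2: rank ker ∂_2 − rank ∂_3 = (8 − 7) − 0 = 1, and there is no ∂_3, so H_2 ≅ Z.

H_0 ≅ Z,  H_1 = 0,  H_2 ≅ Z.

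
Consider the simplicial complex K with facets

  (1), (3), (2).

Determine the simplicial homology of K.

H_0 = Z^3.

Order the vertices as 1 < 2 < 3. Listing each simplex with vertices in this order, K has dimension 0 with simplices:

  0-simplices (3): [1], [2], [3]

giving chain groups C_0 ≅ Z^3.

From H_k ≅ ker(∂_k) / im(∂_{k+1}) we obtain:

  H_0: rank C_0 − rank ∂_1 = 3 − 0 = 3, and there is no ∂_1, so H_0 ≅ Z^3.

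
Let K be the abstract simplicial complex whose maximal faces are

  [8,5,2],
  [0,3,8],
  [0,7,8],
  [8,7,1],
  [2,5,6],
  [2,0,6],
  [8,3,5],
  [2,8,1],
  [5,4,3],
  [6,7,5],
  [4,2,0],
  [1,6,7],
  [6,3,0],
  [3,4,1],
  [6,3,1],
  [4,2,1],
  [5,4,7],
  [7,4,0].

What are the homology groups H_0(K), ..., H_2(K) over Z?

H_0 = Z,  H_1 = Z^2,  H_2 = Z.

We work with the vertex ordering 0 < 1 < 2 < 3 < 4 < 5 < 6 < 7 < 8. The simplices of K, each written with vertices in increasing order, are:

  0-simplices (9): [0], [1], [2], [3], [4], [5], [6], [7], [8]
  1-simplices (27): (27 of them)
  2-simplices (18): [0,2,4], [0,2,6], [0,3,6], [0,3,8], [0,4,7], [0,7,8], [1,2,4], [1,2,8], [1,3,4], [1,3,6], [1,6,7], [1,7,8], [2,5,6], [2,5,8], [3,4,5], [3,5,8], [4,5,7], [5,6,7]

so the chain groups are C_0 ≅ Z^9, C_1 ≅ Z^27, C_2 ≅ Z^18.

Boundary ∂_1: C_1 → C_0 maps an edge to its endpoints' difference, ∂[p,q] = q − p. For instance
  ∂[5,6] = [6] − [5].
As a 9×27 matrix over Z this has rank 8, with invariant factors (1,1,1,1,1,1,1,1).

∂_2: C_2 → C_1 maps a triangle to the signed sum of its edges. For instance
  ∂[1,3,6] = [3,6] − [1,6] + [1,3],
  ∂[1,7,8] = [7,8] − [1,8] + [1,7].
This gives a 27×18 integer matrix of rank 17; reducing to Smith normal form yields diagonal entries (1,1,1,1,1,1,1,1,1,1,1,1,1,1,1,1,1).

Reading off H_k = ker ∂_k / im ∂_{k+1}:

  H_0: rank C_0 − rank ∂_1 = 9 − 8 = 1, and the invariant factors of ∂_1 are all 1, so H_0 ≅ Z.
  H_1: rank ker ∂_1 − rank ∂_2 = (27 − 8) − 17 = 2, and the invariant factors of ∂_2 are all 1, so H_1 ≅ Z^2.
  H_2: rank ker ∂_2 − rank ∂_3 = (18 − 17) − 0 = 1, and there is no ∂_3, so H_2 ≅ Z.

As a check, the Euler characteristic is 9 − 27 + 18 = 0, which agrees with 1 − 2 + 1 = 0.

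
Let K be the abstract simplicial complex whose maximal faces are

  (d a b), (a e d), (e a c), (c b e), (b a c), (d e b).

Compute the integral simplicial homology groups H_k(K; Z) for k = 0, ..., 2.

Fix the vertex order a < b < c < d < e and write every simplex with vertices in increasing order. Then dim K = 2 and the simplices of K are:

  0-simplices (5): a, b, c, d, e
  1-simplices (9): ab, ac, ad, ae, bc, bd, be, ce, de
  2-simplices (6): abc, abd, ace, ade, bce, bde

Hence C_0 ≅ Z^5, C_1 ≅ Z^9, C_2 ≅ Z^6.

∂_1: C_1 → C_0 maps an edge to its endpoints' difference, ∂[p,q] = q − p. For instance
  ∂ce = e − c.
The 5×9 boundary matrix has rank 4 and Smith normal form diag(1,1,1,1).

Boundary ∂_2: C_2 → C_1 sends each 2-simplex [p,q,r] to [q,r] − [p,r] + [p,q]. For instance
  ∂abd = bd − ad + ab,
  ∂ace = ce − ae + ac.
As a 9×6 matrix over Z this has rank 5, with invariant factors (1,1,1,1,1).

Computing H_k = (kernel of ∂_k) / (image of ∂_{k+1}):

  H_0: rank C_0 − rank ∂_1 = 5 − 4 = 1, and the invariant factors of ∂_1 are all 1, so H_0 = Z.
  H_1: rank ker ∂_1 − rank ∂_2 = (9 − 4) − 5 = 0, and the invariant factors of ∂_2 are all 1, so H_1 = 0.
  H_2: rank ker ∂_2 − rank ∂_3 = (6 − 5) − 0 = 1, and there is no ∂_3, so H_2 = Z.

(K is a triangulation of the 2-sphere S^2.)

H_0 = Z,  H_1 = 0,  H_2 = Z.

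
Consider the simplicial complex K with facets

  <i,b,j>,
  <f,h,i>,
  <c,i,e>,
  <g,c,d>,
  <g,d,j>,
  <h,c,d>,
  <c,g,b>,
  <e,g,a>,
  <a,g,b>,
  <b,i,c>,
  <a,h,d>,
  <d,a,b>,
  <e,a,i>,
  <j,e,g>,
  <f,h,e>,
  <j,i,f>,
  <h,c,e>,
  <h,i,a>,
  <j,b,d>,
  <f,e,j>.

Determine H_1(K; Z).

H_1 = Z ⊕ Z/2Z.

We work with the vertex ordering a < b < c < d < e < f < g < h < i < j. The simplices of K, each written with vertices in increasing order, are:

  0-simplices (10): a, b, c, d, e, f, g, h, i, j
  1-simplices (30): ab, ad, ae, ag, ah, ai, bc, bd, bg, bi, bj, cd, ce, cg, ch, ci, dg, dh, dj, ef, eg, eh, ei, ej, fh, fi, fj, gj, hi, ij
  2-simplices (20): abd, abg, adh, aeg, aei, ahi, bcg, bci, bdj, bij, cdg, cdh, ceh, cei, dgj, efh, efj, egj, fhi, fij

giving chain groups C_0 ≅ Z^10, C_1 ≅ Z^30, C_2 ≅ Z^20.

The boundary map ∂_1: C_1 → C_0 is given by ∂[p,q] = [q] − [p].
As a 10×30 matrix over Z this has rank 9, with invariant factors (1,1,1,1,1,1,1,1,1).

∂_2: C_2 → C_1 maps a triangle to the signed sum of its edges. For instance
  ∂cdh = dh − ch + cd,
  ∂abg = bg − ag + ab.
The 30×20 boundary matrix has rank 20 and Smith normal form diag(1,1,1,1,1,1,1,1,1,1,1,1,1,1,1,1,1,1,1,2).

Computing H_k = (kernel of ∂_k) / (image of ∂_{k+1}):

  H_1: rank ker ∂_1 − rank ∂_2 = (30 − 9) − 20 = 1, and ∂_2 has invariant factor 2 > 1, so H_1 = Z ⊕ Z/2Z.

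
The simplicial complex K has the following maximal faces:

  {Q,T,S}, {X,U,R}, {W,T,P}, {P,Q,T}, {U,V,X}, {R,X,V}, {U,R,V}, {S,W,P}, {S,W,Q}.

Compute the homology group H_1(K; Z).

H_1 ≅ Z.

K has 9 vertices, 16 edges, 9 triangles.
rank ∂_1 = 7, rank ∂_2 = 8 ⇒ b_1 = 16 − 7 − 8 = 1; all invariant factors of ∂_2 are 1 so no torsion. So H_1 = Z.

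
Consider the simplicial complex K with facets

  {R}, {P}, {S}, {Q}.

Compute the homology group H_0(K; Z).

Order the vertices as P < Q < R < S. Listing each simplex with vertices in this order, K has dimension 0 with simplices:

  0-simplices (4): P, Q, R, S

Hence C_0 ≅ Z^4.

Reading off H_k = ker ∂_k / im ∂_{k+1}:

  H_0: rank C_0 − rank ∂_1 = 4 − 0 = 4, and there is no ∂_1, so H_0 = Z^4.

H_0 ≅ Z^4.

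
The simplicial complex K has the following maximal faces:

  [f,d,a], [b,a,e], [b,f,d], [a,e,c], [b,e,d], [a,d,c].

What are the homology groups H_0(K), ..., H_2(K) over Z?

K has 6 vertices, 12 edges, 6 triangles.
rank ∂_0 = 0, rank ∂_1 = 5 ⇒ b_0 = 6 − 0 − 5 = 1; all invariant factors of ∂_1 are 1 so no torsion. So H_0 = Z.
rank ∂_1 = 5, rank ∂_2 = 6 ⇒ b_1 = 12 − 5 − 6 = 1; all invariant factors of ∂_2 are 1 so no torsion. So H_1 = Z.
rank ∂_2 = 6, rank ∂_3 = 0 ⇒ b_2 = 6 − 6 − 0 = 0. So H_2 = 0.

H_0 ≅ Z,  H_1 ≅ Z,  H_2 = 0.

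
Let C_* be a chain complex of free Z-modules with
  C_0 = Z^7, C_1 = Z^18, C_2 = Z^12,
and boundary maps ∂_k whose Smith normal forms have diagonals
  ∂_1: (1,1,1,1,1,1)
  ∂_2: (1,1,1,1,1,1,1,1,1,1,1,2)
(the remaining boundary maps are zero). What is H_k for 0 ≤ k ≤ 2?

H_0: b_0 = 7 − 0 − 6 = 1; torsion from ∂_1 factors > 1: none. So H_0 ≅ Z.
H_1: b_1 = 18 − 6 − 12 = 0; torsion from ∂_2 factors > 1: [2]. So H_1 ≅ Z/2.
H_2: b_2 = 12 − 12 − 0 = 0; torsion from ∂_3 factors > 1: none. So H_2 ≅ 0.

H_0 ≅ Z,  H_1 ≅ Z/2,  H_2 = 0.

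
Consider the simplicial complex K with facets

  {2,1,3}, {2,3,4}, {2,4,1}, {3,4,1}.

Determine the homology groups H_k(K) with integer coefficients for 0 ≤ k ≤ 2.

We work with the vertex ordering 1 < 2 < 3 < 4. The simplices of K, each written with vertices in increasing order, are:

  0-simplices (4): [1], [2], [3], [4]
  1-simplices (6): [1,2], [1,3], [1,4], [2,3], [2,4], [3,4]
  2-simplices (4): [1,2,3], [1,2,4], [1,3,4], [2,3,4]

giving chain groups C_0 ≅ Z^4, C_1 ≅ Z^6, C_2 ≅ Z^4.

Boundary ∂_1: C_1 → C_0 sends each edge [p,q] (with p < q) to q − p. For instance
  ∂[3,4] = [4] − [3].
This gives a 4×6 integer matrix of rank 3; reducing to Smith normal form yields diagonal entries (1,1,1).

The boundary map ∂_2: C_2 → C_1 sends each 2-simplex [p,q,r] to [q,r] − [p,r] + [p,q]. For instance
  ∂[1,2,3] = [2,3] − [1,3] + [1,2],
  ∂[1,3,4] = [3,4] − [1,4] + [1,3].
The resulting 6×4 matrix has rank 3, and its Smith normal form has invariant factors (1,1,1).

Now H_k = ker ∂_k / im ∂_{k+1}, so:

  H_0: rank C_0 − rank ∂_1 = 4 − 3 = 1, and the invariant factors of ∂_1 are all 1, so H_0 ≅ Z.
  H_1: rank ker ∂_1 − rank ∂_2 = (6 − 3) − 3 = 0, and the invariant factors of ∂_2 are all 1, so H_1 ≅ 0.
  H_2: rank ker ∂_2 − rank ∂_3 = (4 − 3) − 0 = 1, and there is no ∂_3, so H_2 ≅ Z.

As a check, the Euler characteristic is 4 − 6 + 4 = 2, which agrees with 1 − 0 + 1 = 2.

H_0 = Z,  H_1 = 0,  H_2 = Z.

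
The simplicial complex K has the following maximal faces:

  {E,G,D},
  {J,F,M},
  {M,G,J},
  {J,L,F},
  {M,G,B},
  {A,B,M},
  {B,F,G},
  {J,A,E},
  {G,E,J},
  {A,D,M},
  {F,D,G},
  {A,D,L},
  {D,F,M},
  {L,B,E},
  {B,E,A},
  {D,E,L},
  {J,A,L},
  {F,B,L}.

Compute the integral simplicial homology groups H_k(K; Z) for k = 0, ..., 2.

H_0 = Z,  H_1 = Z × Z/2,  H_2 = 0.

Take the total order A < B < D < E < F < G < J < L < M on the vertex set. Then K (dimension 2) consists of the simplices:

  0-simplices (9): A, B, D, E, F, G, J, L, M
  1-simplices (27): AB, AD, AE, AJ, AL, AM, BE, BF, BG, BL, BM, DE, DF, DG, DL, DM, EG, EJ, EL, FG, FJ, FL, FM, GJ, GM, JL, JM
  2-simplices (18): ABE, ABM, ADL, ADM, AEJ, AJL, BEL, BFG, BFL, BGM, DEG, DEL, DFG, DFM, EGJ, FJL, FJM, GJM

Hence C_0 ≅ Z^9, C_1 ≅ Z^27, C_2 ≅ Z^18.

Boundary ∂_1: C_1 → C_0 sends each edge [p,q] (with p < q) to q − p. For instance
  ∂AJ = J − A.
The 9×27 boundary matrix has rank 8 and Smith normal form diag(1,1,1,1,1,1,1,1).

The boundary map ∂_2: C_2 → C_1 acts by ∂[p,q,r] = [q,r] − [p,r] + [p,q]. For instance
  ∂BFG = FG − BG + BF,
  ∂FJL = JL − FL + FJ.
The 27×18 boundary matrix has rank 18 and Smith normal form diag(1,1,1,1,1,1,1,1,1,1,1,1,1,1,1,1,1,2).

Computing H_k = (kernel of ∂_k) / (image of ∂_{k+1}):

  H_0: rank C_0 − rank ∂_1 = 9 − 8 = 1, and the invariant factors of ∂_1 are all 1, so H_0 = Z.
  H_1: rank ker ∂_1 − rank ∂_2 = (27 − 8) − 18 = 1, and ∂_2 has invariant factor 2 > 1, so H_1 = Z × Z/2.
  H_2: rank ker ∂_2 − rank ∂_3 = (18 − 18) − 0 = 0, and there is no ∂_3, so H_2 = 0.

As a check, the Euler characteristic is 9 − 27 + 18 = 0, which agrees with 1 − 1 + 0 = 0.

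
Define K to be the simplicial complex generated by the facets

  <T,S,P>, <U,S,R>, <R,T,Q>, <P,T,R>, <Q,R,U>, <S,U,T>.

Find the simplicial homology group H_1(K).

Order the vertices as P < Q < R < S < T < U. Listing each simplex with vertices in this order, K has dimension 2 with simplices:

  0-simplices (6): P, Q, R, S, T, U
  1-simplices (12): PR, PS, PT, QR, QT, QU, RS, RT, RU, ST, SU, TU
  2-simplices (6): PRT, PST, QRT, QRU, RSU, STU

giving chain groups C_0 ≅ Z^6, C_1 ≅ Z^12, C_2 ≅ Z^6.

∂_1: C_1 → C_0 sends each edge [p,q] (with p < q) to q − p. For instance
  ∂QU = U − Q.
This gives a 6×12 integer matrix of rank 5; reducing to Smith normal form yields diagonal entries (1,1,1,1,1).

Boundary ∂_2: C_2 → C_1 sends each 2-simplex [p,q,r] to [q,r] − [p,r] + [p,q]. For instance
  ∂PST = ST − PT + PS,
  ∂QRT = RT − QT + QR.
The resulting 12×6 matrix has rank 6, and its Smith normal form has invariant factors (1,1,1,1,1,1).

Now H_k = ker ∂_k / im ∂_{k+1}, so:

  H_1: rank ker ∂_1 − rank ∂_2 = (12 − 5) − 6 = 1, and the invariant factors of ∂_2 are all 1, so H_1 = Z.

H_1 = Z.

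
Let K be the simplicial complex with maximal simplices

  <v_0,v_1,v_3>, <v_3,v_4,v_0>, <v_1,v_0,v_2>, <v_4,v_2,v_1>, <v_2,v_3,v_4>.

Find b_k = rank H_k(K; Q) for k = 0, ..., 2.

b_0 = 1, b_1 = 1, b_2 = 0.

K has 5 vertices, 10 edges, 5 triangles.
rank ∂_0 = 0, rank ∂_1 = 4 ⇒ b_0 = 5 − 0 − 4 = 1; all invariant factors of ∂_1 are 1 so no torsion. So H_0 ≅ Z.
rank ∂_1 = 4, rank ∂_2 = 5 ⇒ b_1 = 10 − 4 − 5 = 1; all invariant factors of ∂_2 are 1 so no torsion. So H_1 ≅ Z.
rank ∂_2 = 5, rank ∂_3 = 0 ⇒ b_2 = 5 − 5 − 0 = 0. So H_2 ≅ 0.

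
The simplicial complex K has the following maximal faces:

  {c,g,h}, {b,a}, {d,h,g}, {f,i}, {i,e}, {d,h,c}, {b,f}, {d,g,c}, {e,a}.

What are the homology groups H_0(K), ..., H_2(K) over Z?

Fix the vertex order a < b < c < d < e < f < g < h < i and write every simplex with vertices in increasing order. Then dim K = 2 and the simplices of K are:

  0-simplices (9): a, b, c, d, e, f, g, h, i
  1-simplices (11): ab, ae, bf, cd, cg, ch, dg, dh, ei, fi, gh
  2-simplices (4): cdg, cdh, cgh, dgh

so the chain groups are C_0 ≅ Z^9, C_1 ≅ Z^11, C_2 ≅ Z^4.

The boundary map ∂_1: C_1 → C_0 maps an edge to its endpoints' difference, ∂[p,q] = q − p. For instance
  ∂cd = d − c.
The resulting 9×11 matrix has rank 7, and its Smith normal form has invariant factors (1,1,1,1,1,1,1).

∂_2: C_2 → C_1 acts by ∂[p,q,r] = [q,r] − [p,r] + [p,q]. For instance
  ∂dgh = gh − dh + dg,
  ∂cdg = dg − cg + cd.
The 11×4 boundary matrix has rank 3 and Smith normal form diag(1,1,1).

From H_k ≅ ker(∂_k) / im(∂_{k+1}) we obtain:

  H_0: rank C_0 − rank ∂_1 = 9 − 7 = 2, and the invariant factors of ∂_1 are all 1, so H_0 = Z^2.
  H_1: rank ker ∂_1 − rank ∂_2 = (11 − 7) − 3 = 1, and the invariant factors of ∂_2 are all 1, so H_1 = Z.
  H_2: rank ker ∂_2 − rank ∂_3 = (4 − 3) − 0 = 1, and there is no ∂_3, so H_2 = Z.

As a check, the Euler characteristic is 9 − 11 + 4 = 2, which agrees with 2 − 1 + 1 = 2.

H_0 = Z^2,  H_1 = Z,  H_2 = Z.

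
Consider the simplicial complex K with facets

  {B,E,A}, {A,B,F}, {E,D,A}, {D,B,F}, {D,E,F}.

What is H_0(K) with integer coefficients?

H_0 = Z.

Order the vertices as A < B < D < E < F. Listing each simplex with vertices in this order, K has dimension 2 with simplices:

  0-simplices (5): A, B, D, E, F
  1-simplices (10): AB, AD, AE, AF, BD, BE, BF, DE, DF, EF
  2-simplices (5): ABE, ABF, ADE, BDF, DEF

giving chain groups C_0 ≅ Z^5, C_1 ≅ Z^10, C_2 ≅ Z^5.

The boundary map ∂_1: C_1 → C_0 sends each edge [p,q] (with p < q) to q − p. For instance
  ∂AB = B − A.
This gives a 5×10 integer matrix of rank 4; reducing to Smith normal form yields diagonal entries (1,1,1,1).

The boundary map ∂_2: C_2 → C_1 acts by ∂[p,q,r] = [q,r] − [p,r] + [p,q]. For instance
  ∂ABF = BF − AF + AB,
  ∂ADE = DE − AE + AD.
As a 10×5 matrix over Z this has rank 5, with invariant factors (1,1,1,1,1).

Now H_k = ker ∂_k / im ∂_{k+1}, so:

  H_0: rank C_0 − rank ∂_1 = 5 − 4 = 1, and the invariant factors of ∂_1 are all 1, so H_0 = Z.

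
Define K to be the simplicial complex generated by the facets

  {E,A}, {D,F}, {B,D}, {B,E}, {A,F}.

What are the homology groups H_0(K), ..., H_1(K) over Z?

We work with the vertex ordering A < B < D < E < F. The simplices of K, each written with vertices in increasing order, are:

  0-simplices (5): A, B, D, E, F
  1-simplices (5): AE, AF, BD, BE, DF

so the chain groups are C_0 ≅ Z^5, C_1 ≅ Z^5.

Boundary ∂_1: C_1 → C_0 is given by ∂[p,q] = [q] − [p]. For instance
  ∂BD = D − B.
The resulting 5×5 matrix has rank 4, and its Smith normal form has invariant factors (1,1,1,1).

Reading off H_k = ker ∂_k / im ∂_{k+1}:

  H_0: rank C_0 − rank ∂_1 = 5 − 4 = 1, and the invariant factors of ∂_1 are all 1, so H_0 ≅ Z.
  H_1: rank ker ∂_1 − rank ∂_2 = (5 − 4) − 0 = 1, and there is no ∂_2, so H_1 ≅ Z.

As a check, the Euler characteristic is 5 − 5 = 0, which agrees with 1 − 1 = 0.

H_0 ≅ Z,  H_1 ≅ Z.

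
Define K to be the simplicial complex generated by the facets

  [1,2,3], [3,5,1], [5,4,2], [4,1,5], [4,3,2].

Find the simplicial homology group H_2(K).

H_2 = 0.

We work with the vertex ordering 1 < 2 < 3 < 4 < 5. The simplices of K, each written with vertices in increasing order, are:

  0-simplices (5): [1], [2], [3], [4], [5]
  1-simplices (10): [1,2], [1,3], [1,4], [1,5], [2,3], [2,4], [2,5], [3,4], [3,5], [4,5]
  2-simplices (5): [1,2,3], [1,3,5], [1,4,5], [2,3,4], [2,4,5]

Hence C_0 ≅ Z^5, C_1 ≅ Z^10, C_2 ≅ Z^5.

The boundary map ∂_1: C_1 → C_0 is given by ∂[p,q] = [q] − [p]. For instance
  ∂[1,2] = [2] − [1].
The resulting 5×10 matrix has rank 4, and its Smith normal form has invariant factors (1,1,1,1).

The boundary map ∂_2: C_2 → C_1 acts by ∂[p,q,r] = [q,r] − [p,r] + [p,q]. For instance
  ∂[1,2,3] = [2,3] − [1,3] + [1,2],
  ∂[2,3,4] = [3,4] − [2,4] + [2,3].
The 10×5 boundary matrix has rank 5 and Smith normal form diag(1,1,1,1,1).

From H_k ≅ ker(∂_k) / im(∂_{k+1}) we obtain:

  H_2: rank ker ∂_2 − rank ∂_3 = (5 − 5) − 0 = 0, and there is no ∂_3, so H_2 ≅ 0.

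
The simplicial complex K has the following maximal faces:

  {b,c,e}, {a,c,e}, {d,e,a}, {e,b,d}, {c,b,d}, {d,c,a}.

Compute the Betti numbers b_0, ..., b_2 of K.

Order the vertices as a < b < c < d < e. Listing each simplex with vertices in this order, K has dimension 2 with simplices:

  0-simplices (5): a, b, c, d, e
  1-simplices (9): ac, ad, ae, bc, bd, be, cd, ce, de
  2-simplices (6): acd, ace, ade, bcd, bce, bde

Hence C_0 ≅ Z^5, C_1 ≅ Z^9, C_2 ≅ Z^6.

Boundary ∂_1: C_1 → C_0 sends each edge [p,q] (with p < q) to q − p. For instance
  ∂ad = d − a.
The 5×9 boundary matrix has rank 4 and Smith normal form diag(1,1,1,1).

∂_2: C_2 → C_1 sends each 2-simplex [p,q,r] to [q,r] − [p,r] + [p,q]. For instance
  ∂bcd = cd − bd + bc,
  ∂ace = ce − ae + ac.
The 9×6 boundary matrix has rank 5 and Smith normal form diag(1,1,1,1,1).

Reading off H_k = ker ∂_k / im ∂_{k+1}:

  H_0: rank C_0 − rank ∂_1 = 5 − 4 = 1, and the invariant factors of ∂_1 are all 1, so H_0 = Z.
  H_1: rank ker ∂_1 − rank ∂_2 = (9 − 4) − 5 = 0, and the invariant factors of ∂_2 are all 1, so H_1 = 0.
  H_2: rank ker ∂_2 − rank ∂_3 = (6 − 5) − 0 = 1, and there is no ∂_3, so H_2 = Z.

Hence the Betti numbers are b_0 = 1, b_1 = 0, b_2 = 1.

b_0 = 1, b_1 = 0, b_2 = 1.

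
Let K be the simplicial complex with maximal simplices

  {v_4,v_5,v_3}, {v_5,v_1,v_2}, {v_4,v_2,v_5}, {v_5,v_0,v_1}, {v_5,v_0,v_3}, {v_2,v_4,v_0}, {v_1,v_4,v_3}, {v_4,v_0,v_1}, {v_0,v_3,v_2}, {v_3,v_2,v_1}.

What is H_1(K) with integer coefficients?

We work with the vertex ordering v_0 < v_1 < v_2 < v_3 < v_4 < v_5. The simplices of K, each written with vertices in increasing order, are:

  0-simplices (6): [v_0], [v_1], [v_2], [v_3], [v_4], [v_5]
  1-simplices (15): (15 of them)
  2-simplices (10): [v_0,v_1,v_4], [v_0,v_1,v_5], [v_0,v_2,v_3], [v_0,v_2,v_4], [v_0,v_3,v_5], [v_1,v_2,v_3], [v_1,v_2,v_5], [v_1,v_3,v_4], [v_2,v_4,v_5], [v_3,v_4,v_5]

giving chain groups C_0 ≅ Z^6, C_1 ≅ Z^15, C_2 ≅ Z^10.

∂_1: C_1 → C_0 maps an edge to its endpoints' difference, ∂[p,q] = q − p. For instance
  ∂[v_1,v_3] = [v_3] − [v_1].
The resulting 6×15 matrix has rank 5, and its Smith normal form has invariant factors (1,1,1,1,1).

∂_2: C_2 → C_1 sends each 2-simplex [p,q,r] to [q,r] − [p,r] + [p,q]. For instance
  ∂[v_0,v_1,v_5] = [v_1,v_5] − [v_0,v_5] + [v_0,v_1],
  ∂[v_1,v_2,v_5] = [v_2,v_5] − [v_1,v_5] + [v_1,v_2].
This gives a 15×10 integer matrix of rank 10; reducing to Smith normal form yields diagonal entries (1,1,1,1,1,1,1,1,1,2).

Now H_k = ker ∂_k / im ∂_{k+1}, so:

  H_1: rank ker ∂_1 − rank ∂_2 = (15 − 5) − 10 = 0, and ∂_2 has invariant factor 2 > 1, so H_1 = Z/2.

H_1 = Z/2.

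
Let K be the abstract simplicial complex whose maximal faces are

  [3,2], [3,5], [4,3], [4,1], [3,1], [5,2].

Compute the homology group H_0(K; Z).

H_0 = Z.

Fix the vertex order 1 < 2 < 3 < 4 < 5 and write every simplex with vertices in increasing order. Then dim K = 1 and the simplices of K are:

  0-simplices (5): [1], [2], [3], [4], [5]
  1-simplices (6): [1,3], [1,4], [2,3], [2,5], [3,4], [3,5]

giving chain groups C_0 ≅ Z^5, C_1 ≅ Z^6.

The boundary map ∂_1: C_1 → C_0 maps an edge to its endpoints' difference, ∂[p,q] = q − p. For instance
  ∂[2,5] = [5] − [2].
This gives a 5×6 integer matrix of rank 4; reducing to Smith normal form yields diagonal entries (1,1,1,1).

Reading off H_k = ker ∂_k / im ∂_{k+1}:

  H_0: rank C_0 − rank ∂_1 = 5 − 4 = 1, and the invariant factors of ∂_1 are all 1, so H_0 = Z.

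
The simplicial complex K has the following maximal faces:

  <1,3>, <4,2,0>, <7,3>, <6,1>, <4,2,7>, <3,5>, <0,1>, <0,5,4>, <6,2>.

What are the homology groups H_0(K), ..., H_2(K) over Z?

H_0 ≅ Z,  H_1 ≅ Z^3,  H_2 = 0.

We work with the vertex ordering 0 < 1 < 2 < 3 < 4 < 5 < 6 < 7. The simplices of K, each written with vertices in increasing order, are:

  0-simplices (8): [0], [1], [2], [3], [4], [5], [6], [7]
  1-simplices (13): [0,1], [0,2], [0,4], [0,5], [1,3], [1,6], [2,4], [2,6], [2,7], [3,5], [3,7], [4,5], [4,7]
  2-simplices (3): [0,2,4], [0,4,5], [2,4,7]

giving chain groups C_0 ≅ Z^8, C_1 ≅ Z^13, C_2 ≅ Z^3.

The boundary map ∂_1: C_1 → C_0 sends each edge [p,q] (with p < q) to q − p. For instance
  ∂[2,4] = [4] − [2].
The 8×13 boundary matrix has rank 7 and Smith normal form diag(1,1,1,1,1,1,1).

Boundary ∂_2: C_2 → C_1 maps a triangle to the signed sum of its edges. For instance
  ∂[0,4,5] = [4,5] − [0,5] + [0,4],
  ∂[0,2,4] = [2,4] − [0,4] + [0,2].
The resulting 13×3 matrix has rank 3, and its Smith normal form has invariant factors (1,1,1).

Computing H_k = (kernel of ∂_k) / (image of ∂_{k+1}):

  H_0: rank C_0 − rank ∂_1 = 8 − 7 = 1, and the invariant factors of ∂_1 are all 1, so H_0 ≅ Z.
  H_1: rank ker ∂_1 − rank ∂_2 = (13 − 7) − 3 = 3, and the invariant factors of ∂_2 are all 1, so H_1 ≅ Z^3.
  H_2: rank ker ∂_2 − rank ∂_3 = (3 − 3) − 0 = 0, and there is no ∂_3, so H_2 ≅ 0.

As a check, the Euler characteristic is 8 − 13 + 3 = -2, which agrees with 1 − 3 + 0 = -2.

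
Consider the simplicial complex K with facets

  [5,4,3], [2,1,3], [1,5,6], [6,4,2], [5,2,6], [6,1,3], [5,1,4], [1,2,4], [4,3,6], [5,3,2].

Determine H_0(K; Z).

H_0 = Z.

Order the vertices as 1 < 2 < 3 < 4 < 5 < 6. Listing each simplex with vertices in this order, K has dimension 2 with simplices:

  0-simplices (6): [1], [2], [3], [4], [5], [6]
  1-simplices (15): [1,2], [1,3], [1,4], [1,5], [1,6], [2,3], [2,4], [2,5], [2,6], [3,4], [3,5], [3,6], [4,5], [4,6], [5,6]
  2-simplices (10): [1,2,3], [1,2,4], [1,3,6], [1,4,5], [1,5,6], [2,3,5], [2,4,6], [2,5,6], [3,4,5], [3,4,6]

Hence C_0 ≅ Z^6, C_1 ≅ Z^15, C_2 ≅ Z^10.

Boundary ∂_1: C_1 → C_0 sends each edge [p,q] (with p < q) to q − p. For instance
  ∂[1,3] = [3] − [1].
As a 6×15 matrix over Z this has rank 5, with invariant factors (1,1,1,1,1).

∂_2: C_2 → C_1 maps a triangle to the signed sum of its edges. For instance
  ∂[2,5,6] = [5,6] − [2,6] + [2,5],
  ∂[3,4,6] = [4,6] − [3,6] + [3,4].
This gives a 15×10 integer matrix of rank 10; reducing to Smith normal form yields diagonal entries (1,1,1,1,1,1,1,1,1,2).

Computing H_k = (kernel of ∂_k) / (image of ∂_{k+1}):

  H_0: rank C_0 − rank ∂_1 = 6 − 5 = 1, and the invariant factors of ∂_1 are all 1, so H_0 = Z.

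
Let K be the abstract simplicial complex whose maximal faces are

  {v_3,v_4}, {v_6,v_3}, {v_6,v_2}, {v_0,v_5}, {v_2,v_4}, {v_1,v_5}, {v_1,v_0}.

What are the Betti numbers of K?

b_0 = 2, b_1 = 2.

We work with the vertex ordering v_0 < v_1 < v_2 < v_3 < v_4 < v_5 < v_6. The simplices of K, each written with vertices in increasing order, are:

  0-simplices (7): [v_0], [v_1], [v_2], [v_3], [v_4], [v_5], [v_6]
  1-simplices (7): [v_0,v_1], [v_0,v_5], [v_1,v_5], [v_2,v_4], [v_2,v_6], [v_3,v_4], [v_3,v_6]

giving chain groups C_0 ≅ Z^7, C_1 ≅ Z^7.

Boundary ∂_1: C_1 → C_0 is given by ∂[p,q] = [q] − [p].
This gives a 7×7 integer matrix of rank 5; reducing to Smith normal form yields diagonal entries (1,1,1,1,1).

Computing H_k = (kernel of ∂_k) / (image of ∂_{k+1}):

  H_0: rank C_0 − rank ∂_1 = 7 − 5 = 2, and the invariant factors of ∂_1 are all 1, so H_0 = Z^2.
  H_1: rank ker ∂_1 − rank ∂_2 = (7 − 5) − 0 = 2, and there is no ∂_2, so H_1 = Z^2.

Hence the Betti numbers are b_0 = 2, b_1 = 2.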